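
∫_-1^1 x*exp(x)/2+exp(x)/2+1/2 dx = exp(-1)/2 + 1 + E/2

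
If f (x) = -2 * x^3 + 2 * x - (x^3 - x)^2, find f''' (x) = -120*x^3 + 48*x - 12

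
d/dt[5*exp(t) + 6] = 5*exp(t)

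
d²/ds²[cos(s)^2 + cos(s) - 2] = -cos(s) - 2*cos(2*s)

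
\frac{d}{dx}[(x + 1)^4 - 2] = 4*x^3 + 12*x^2 + 12*x + 4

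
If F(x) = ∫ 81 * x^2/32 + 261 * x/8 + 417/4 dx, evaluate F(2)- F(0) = 561/2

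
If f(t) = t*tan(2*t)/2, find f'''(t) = 24*t*tan(2*t)^4 + 32*t*tan(2*t)^2 + 8*t + 12*tan(2*t)^3 + 12*tan(2*t)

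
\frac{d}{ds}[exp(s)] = exp(s)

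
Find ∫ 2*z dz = z^2 + C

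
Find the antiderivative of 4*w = 2*w^2 + C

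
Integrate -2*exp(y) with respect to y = -2*exp(y) + C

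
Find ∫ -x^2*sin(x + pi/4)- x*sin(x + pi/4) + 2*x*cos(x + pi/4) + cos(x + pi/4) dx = x*(x + 1)*cos(x + pi/4) + C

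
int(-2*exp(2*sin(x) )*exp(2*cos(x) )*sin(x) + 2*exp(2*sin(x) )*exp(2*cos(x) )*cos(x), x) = exp(2*sqrt(2)*sin(x + pi/4)) + C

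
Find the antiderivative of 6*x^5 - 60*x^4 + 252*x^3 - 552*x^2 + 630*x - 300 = x^6 - 12*x^5 + 63*x^4 - 184*x^3 + 315*x^2 - 300*x + C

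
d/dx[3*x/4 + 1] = 3/4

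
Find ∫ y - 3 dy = y^2/2 - 3*y + C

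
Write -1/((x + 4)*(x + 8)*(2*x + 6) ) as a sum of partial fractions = -1/(40*(x + 8)) + 1/(8*(x + 4)) - 1/(10*(x + 3))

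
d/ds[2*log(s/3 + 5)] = 2/(s + 15)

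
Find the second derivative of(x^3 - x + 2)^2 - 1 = 30*x^4 - 24*x^2 + 24*x + 2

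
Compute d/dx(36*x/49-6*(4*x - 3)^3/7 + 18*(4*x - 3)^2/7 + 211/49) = -1152*x^2/7 + 2304*x/7 - 7524/49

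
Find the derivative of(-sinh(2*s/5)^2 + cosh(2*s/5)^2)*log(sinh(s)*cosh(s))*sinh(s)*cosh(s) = (log(sinh(2*s)/2) + 1)*cosh(2*s)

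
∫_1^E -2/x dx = -2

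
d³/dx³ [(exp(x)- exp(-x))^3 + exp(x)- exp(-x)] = (27*exp(6*x) - 2*exp(4*x) - 2*exp(2*x) + 27)*exp(-3*x)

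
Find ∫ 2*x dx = x^2 + C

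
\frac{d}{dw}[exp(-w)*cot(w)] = (-cot(w)^2 - cot(w) - 1)*exp(-w)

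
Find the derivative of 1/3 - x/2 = -1/2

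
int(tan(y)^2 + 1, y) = tan(y) + C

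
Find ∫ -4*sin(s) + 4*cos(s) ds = 4*sqrt(2)*sin(s + pi/4) + C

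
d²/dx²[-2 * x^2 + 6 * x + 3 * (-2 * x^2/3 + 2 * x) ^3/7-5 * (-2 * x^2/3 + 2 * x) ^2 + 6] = -80*x^4/21 + 160*x^3/7 - 1424*x^2/21 + 704*x/7 - 44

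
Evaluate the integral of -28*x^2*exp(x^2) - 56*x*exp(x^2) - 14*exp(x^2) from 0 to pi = 7*(-2*pi - 4)*exp(pi^2) + 28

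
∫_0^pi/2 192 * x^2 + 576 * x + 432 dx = -216 + (6 + 2*pi)^3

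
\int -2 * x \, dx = -x^2 + C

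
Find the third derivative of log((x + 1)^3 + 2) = (6*x^6 + 36*x^5 + 90*x^4 + 36*x^3 - 162*x^2 - 216*x - 54)/(x^9 + 9*x^8 + 36*x^7 + 90*x^6 + 162*x^5 + 216*x^4 + 216*x^3 + 162*x^2 + 81*x + 27)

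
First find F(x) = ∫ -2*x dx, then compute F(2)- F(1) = -3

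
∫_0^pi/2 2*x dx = pi^2/4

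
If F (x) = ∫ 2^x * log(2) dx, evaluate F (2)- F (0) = 3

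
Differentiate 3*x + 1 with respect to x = 3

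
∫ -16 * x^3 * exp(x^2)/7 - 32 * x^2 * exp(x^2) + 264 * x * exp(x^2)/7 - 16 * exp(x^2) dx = (-8*x^2/7 - 16*x + 20)*exp(x^2) + C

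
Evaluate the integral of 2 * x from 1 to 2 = 3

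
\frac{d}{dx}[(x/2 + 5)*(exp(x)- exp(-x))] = (x*exp(2*x) + x + 11*exp(2*x) + 9)*exp(-x)/2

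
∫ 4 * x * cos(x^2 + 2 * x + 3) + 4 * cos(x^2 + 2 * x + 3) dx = 2*sin((x + 1)^2 + 2) + C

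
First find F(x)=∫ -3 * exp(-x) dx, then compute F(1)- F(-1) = -3*E + 3*exp(-1)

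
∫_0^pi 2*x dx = pi^2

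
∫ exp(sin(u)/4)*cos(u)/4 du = exp(sin(u)/4) + C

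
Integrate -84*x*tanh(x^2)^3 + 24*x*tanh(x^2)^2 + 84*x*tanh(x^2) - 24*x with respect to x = 3*(7*tanh(x^2) - 4)*tanh(x^2) + C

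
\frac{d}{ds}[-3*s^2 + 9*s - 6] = 9 - 6*s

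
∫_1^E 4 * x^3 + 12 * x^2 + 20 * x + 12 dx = -36 + (2 + (1 + E)^2)^2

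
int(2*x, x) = x^2 + C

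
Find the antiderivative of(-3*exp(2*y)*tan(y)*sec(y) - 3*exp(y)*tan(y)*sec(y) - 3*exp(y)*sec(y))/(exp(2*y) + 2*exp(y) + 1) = -3*exp(y)*sec(y)/(exp(y) + 1) + C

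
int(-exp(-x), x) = exp(-x) + C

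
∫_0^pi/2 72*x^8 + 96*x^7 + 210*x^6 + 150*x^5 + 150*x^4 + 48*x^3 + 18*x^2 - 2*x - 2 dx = -pi^3/4 - pi - pi^2/4 + (pi^2/4 + pi + pi^3/4)^3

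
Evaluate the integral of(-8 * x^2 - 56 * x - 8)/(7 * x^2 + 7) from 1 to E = -4*log(1 + exp(2)) - 8*E/7 + 8/7 + 4*log(2)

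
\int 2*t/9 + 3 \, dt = t^2/9 + 3*t + C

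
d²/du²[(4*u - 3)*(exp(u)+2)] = 4*u*exp(u) + 5*exp(u)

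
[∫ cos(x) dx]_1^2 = -sin(1) + sin(2)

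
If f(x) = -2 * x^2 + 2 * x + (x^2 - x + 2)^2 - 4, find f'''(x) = 24*x - 12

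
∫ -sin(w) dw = cos(w) + C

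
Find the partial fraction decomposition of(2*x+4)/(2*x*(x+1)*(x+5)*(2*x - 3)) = 28/(195*(2*x - 3)) + 3/(260*(x + 5)) + 1/(20*(x + 1)) - 2/(15*x)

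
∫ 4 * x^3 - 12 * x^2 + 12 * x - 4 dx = x^4 - 4*x^3 + 6*x^2 - 4*x + C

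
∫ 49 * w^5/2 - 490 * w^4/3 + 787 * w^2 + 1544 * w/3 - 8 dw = 49*w^6/12 - 98*w^5/3 + 787*w^3/3 + 772*w^2/3 - 8*w + C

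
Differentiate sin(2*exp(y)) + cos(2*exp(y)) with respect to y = 2*sqrt(2)*exp(y)*cos(2*exp(y) + pi/4)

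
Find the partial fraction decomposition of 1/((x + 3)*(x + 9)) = -1/(6*(x + 9)) + 1/(6*(x + 3))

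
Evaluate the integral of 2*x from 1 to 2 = 3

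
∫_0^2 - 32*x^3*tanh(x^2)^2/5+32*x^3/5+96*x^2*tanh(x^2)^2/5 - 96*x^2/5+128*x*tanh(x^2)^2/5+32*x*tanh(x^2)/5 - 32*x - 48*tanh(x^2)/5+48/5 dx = 32/5 - 96*tanh(4)/5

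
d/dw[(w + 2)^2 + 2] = 2*w + 4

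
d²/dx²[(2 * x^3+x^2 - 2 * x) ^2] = 120*x^4 + 80*x^3 - 84*x^2 - 24*x + 8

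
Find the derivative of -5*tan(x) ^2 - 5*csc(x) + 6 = -10*sin(x)/cos(x)^3 + 5*cos(x)/sin(x)^2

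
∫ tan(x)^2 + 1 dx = tan(x) + C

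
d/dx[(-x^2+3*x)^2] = 4*x^3 - 18*x^2 + 18*x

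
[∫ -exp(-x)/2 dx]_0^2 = -1/2 + exp(-2)/2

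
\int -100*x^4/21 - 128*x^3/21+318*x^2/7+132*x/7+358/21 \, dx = -20*x^5/21 - 32*x^4/21 + 106*x^3/7 + 66*x^2/7 + 358*x/21 + C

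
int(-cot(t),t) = log(csc(t)) + C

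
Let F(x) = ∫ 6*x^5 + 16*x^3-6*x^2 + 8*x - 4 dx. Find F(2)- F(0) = 120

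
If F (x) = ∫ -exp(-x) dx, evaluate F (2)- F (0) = -1 + exp(-2)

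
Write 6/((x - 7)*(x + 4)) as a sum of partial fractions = -6/(11*(x + 4)) + 6/(11*(x - 7))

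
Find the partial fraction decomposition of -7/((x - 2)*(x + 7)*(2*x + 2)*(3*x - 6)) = 7/(2916*(x + 7)) - 7/(324*(x + 1)) + 14/(729*(x - 2)) - 7/(162*(x - 2)^2)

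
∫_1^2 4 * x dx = 6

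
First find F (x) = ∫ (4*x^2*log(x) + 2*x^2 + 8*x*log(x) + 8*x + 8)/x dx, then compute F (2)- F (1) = 32*log(2)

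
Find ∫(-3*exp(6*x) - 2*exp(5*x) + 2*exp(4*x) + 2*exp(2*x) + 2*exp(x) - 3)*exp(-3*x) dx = 4*sinh(x) - 2*sinh(3*x) - 2*cosh(2*x) + C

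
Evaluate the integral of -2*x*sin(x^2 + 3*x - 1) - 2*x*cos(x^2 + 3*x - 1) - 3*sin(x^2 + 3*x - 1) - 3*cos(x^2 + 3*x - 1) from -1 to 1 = -2*sin(3)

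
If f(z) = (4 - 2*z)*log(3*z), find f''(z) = (-2*z - 4)/z^2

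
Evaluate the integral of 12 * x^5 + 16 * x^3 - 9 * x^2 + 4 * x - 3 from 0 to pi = -3*pi^3 - 3*pi + 2*(pi + pi^3)^2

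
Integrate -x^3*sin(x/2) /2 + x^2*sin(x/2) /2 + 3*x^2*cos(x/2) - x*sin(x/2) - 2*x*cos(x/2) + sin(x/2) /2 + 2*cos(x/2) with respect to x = (x^3 - x^2 + 2*x - 1)*cos(x/2) + C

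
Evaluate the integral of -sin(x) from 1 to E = cos(E) - cos(1)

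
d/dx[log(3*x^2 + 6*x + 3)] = 2/(x + 1)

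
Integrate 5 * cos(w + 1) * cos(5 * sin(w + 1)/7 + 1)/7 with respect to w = sin(5*sin(w + 1)/7 + 1) + C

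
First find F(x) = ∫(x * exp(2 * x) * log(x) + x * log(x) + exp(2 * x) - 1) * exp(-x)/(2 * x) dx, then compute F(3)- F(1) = (-exp(-3) + exp(3))*log(3)/2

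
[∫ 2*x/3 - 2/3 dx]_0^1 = -1/3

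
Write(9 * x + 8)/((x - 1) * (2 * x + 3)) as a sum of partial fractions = 11/(5*(2*x + 3)) + 17/(5*(x - 1))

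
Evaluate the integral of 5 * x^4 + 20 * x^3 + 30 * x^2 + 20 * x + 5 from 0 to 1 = 31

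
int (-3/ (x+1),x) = -3*log(x + 1) + C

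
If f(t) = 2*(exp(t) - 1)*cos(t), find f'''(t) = -4*sqrt(2)*exp(t)*sin(t + pi/4) - 2*sin(t)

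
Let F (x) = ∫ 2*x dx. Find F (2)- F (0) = 4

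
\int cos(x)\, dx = sin(x) + C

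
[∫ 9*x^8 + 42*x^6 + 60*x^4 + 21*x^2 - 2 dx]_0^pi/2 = -pi^3/8 - pi + (pi + pi^3/8)^3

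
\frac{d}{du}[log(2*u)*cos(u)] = (-u*log(u)*sin(u) - u*log(2)*sin(u) + cos(u))/u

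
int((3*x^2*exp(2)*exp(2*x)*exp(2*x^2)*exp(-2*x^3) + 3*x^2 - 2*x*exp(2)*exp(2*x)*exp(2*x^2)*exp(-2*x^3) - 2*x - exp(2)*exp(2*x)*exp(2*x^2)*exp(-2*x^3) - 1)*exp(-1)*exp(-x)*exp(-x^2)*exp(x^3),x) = -2*sinh(-x^3 + x^2 + x + 1) + C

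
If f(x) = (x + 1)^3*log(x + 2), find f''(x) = (6*x^3*log(x + 2) + 5*x^3 + 30*x^2*log(x + 2) + 21*x^2 + 48*x*log(x + 2) + 27*x + 24*log(x + 2) + 11)/(x^2 + 4*x + 4)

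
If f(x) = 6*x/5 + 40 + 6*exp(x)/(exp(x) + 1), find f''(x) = (-6*exp(2*x) + 6*exp(x))/(exp(3*x) + 3*exp(2*x) + 3*exp(x) + 1)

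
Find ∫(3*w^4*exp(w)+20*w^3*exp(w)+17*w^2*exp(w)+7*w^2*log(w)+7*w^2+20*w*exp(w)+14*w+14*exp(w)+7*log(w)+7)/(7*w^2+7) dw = w*(3*w + 14)*exp(w)/7 + w*log(w) + log(w^2 + 1) + C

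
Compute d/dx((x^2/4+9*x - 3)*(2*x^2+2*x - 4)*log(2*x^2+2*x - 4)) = 2*x^3*log(x^2 + x - 2) + x^3 + 2*x^3*log(2) + 111*x^2*log(x^2 + x - 2)/2 + 73*x^2/2 + 111*x^2*log(2)/2 + 22*x*log(x^2 + x - 2) + 6*x + 22*x*log(2) - 42*log(x^2 + x - 2) - 42*log(2) - 6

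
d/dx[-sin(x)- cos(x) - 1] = sin(x) - cos(x)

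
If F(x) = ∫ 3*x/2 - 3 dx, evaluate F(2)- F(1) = -3/4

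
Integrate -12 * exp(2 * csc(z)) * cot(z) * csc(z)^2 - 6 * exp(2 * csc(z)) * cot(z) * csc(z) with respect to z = 6*exp(2*csc(z))*csc(z) + C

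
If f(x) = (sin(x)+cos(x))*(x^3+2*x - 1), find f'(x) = -x^3*sin(x) + x^3*cos(x) + 3*x^2*sin(x) + 3*x^2*cos(x) - 2*x*sin(x) + 2*x*cos(x) + 3*sin(x) + cos(x)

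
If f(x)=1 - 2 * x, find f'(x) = -2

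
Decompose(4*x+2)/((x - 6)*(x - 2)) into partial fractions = -5/(2*(x - 2)) + 13/(2*(x - 6))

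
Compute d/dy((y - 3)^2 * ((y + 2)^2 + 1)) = 4*y^3 - 6*y^2 - 20*y + 6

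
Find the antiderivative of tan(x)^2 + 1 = tan(x) + C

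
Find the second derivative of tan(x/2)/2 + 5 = sin(x/2)/(4*cos(x/2)^3)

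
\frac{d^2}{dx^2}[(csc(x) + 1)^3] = 3*(-1 - 4/sin(x) - 1/sin(x)^2 + 6/sin(x)^3 + 4/sin(x)^4)/sin(x)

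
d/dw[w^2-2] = 2*w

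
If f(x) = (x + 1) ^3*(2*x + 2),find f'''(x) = 48*x + 48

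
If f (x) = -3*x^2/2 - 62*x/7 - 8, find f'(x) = -3*x - 62/7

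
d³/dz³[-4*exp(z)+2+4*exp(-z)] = (-4*exp(2*z) - 4)*exp(-z)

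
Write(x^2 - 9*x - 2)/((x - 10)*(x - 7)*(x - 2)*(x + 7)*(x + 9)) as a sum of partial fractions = 5/(209*(x + 9)) - 55/(2142*(x + 7)) - 2/(495*(x - 2)) + 1/(210*(x - 7)) + 1/(969*(x - 10))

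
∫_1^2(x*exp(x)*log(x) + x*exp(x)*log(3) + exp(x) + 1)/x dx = -(1 + E)*log(3) + (1 + exp(2))*log(6)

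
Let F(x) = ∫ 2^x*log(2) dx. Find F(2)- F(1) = 2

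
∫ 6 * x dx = 3*x^2 + C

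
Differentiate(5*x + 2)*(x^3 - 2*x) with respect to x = 20*x^3 + 6*x^2 - 20*x - 4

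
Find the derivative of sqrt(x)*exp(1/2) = exp(1/2)/(2*sqrt(x))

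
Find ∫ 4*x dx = 2*x^2 + C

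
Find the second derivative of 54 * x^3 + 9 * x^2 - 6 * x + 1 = 324*x + 18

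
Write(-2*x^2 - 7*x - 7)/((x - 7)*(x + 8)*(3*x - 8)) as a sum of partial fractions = 359/(416*(3*x - 8)) - 79/(480*(x + 8)) - 154/(195*(x - 7))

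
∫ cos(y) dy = sin(y) + C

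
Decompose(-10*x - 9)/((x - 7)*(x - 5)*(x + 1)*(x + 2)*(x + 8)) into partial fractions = 71/(8190*(x + 8)) - 11/(378*(x + 2)) + 1/(336*(x + 1)) + 59/(1092*(x - 5)) - 79/(2160*(x - 7))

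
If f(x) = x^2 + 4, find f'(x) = 2*x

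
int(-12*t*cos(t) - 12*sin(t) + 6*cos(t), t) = (6 - 12*t)*sin(t) + C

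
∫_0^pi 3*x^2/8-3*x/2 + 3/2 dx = (-1 + pi/2)^3 + 1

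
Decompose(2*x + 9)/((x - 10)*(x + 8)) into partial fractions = 7/(18*(x + 8)) + 29/(18*(x - 10))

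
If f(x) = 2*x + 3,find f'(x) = 2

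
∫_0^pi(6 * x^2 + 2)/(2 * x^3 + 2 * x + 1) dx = log(1 + 2*pi + 2*pi^3)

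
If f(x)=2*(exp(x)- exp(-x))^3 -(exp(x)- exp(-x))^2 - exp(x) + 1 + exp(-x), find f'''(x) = (54*exp(6*x) - 8*exp(5*x) - 7*exp(4*x) - 7*exp(2*x) + 8*exp(x) + 54)*exp(-3*x)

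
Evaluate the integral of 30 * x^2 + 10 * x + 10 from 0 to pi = 10*pi + 5*pi^2 + 10*pi^3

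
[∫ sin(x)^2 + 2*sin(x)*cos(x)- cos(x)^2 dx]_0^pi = 0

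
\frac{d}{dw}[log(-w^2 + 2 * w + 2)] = (2*w - 2)/(w^2 - 2*w - 2)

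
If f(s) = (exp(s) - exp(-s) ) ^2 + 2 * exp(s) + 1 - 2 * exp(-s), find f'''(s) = (8*exp(4*s) + 2*exp(3*s) + 2*exp(s) - 8)*exp(-2*s)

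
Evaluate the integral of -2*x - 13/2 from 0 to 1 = -15/2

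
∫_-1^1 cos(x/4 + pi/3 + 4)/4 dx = sin(pi/3 + 17/4) - sin(pi/3 + 15/4)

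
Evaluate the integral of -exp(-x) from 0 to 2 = -1 + exp(-2)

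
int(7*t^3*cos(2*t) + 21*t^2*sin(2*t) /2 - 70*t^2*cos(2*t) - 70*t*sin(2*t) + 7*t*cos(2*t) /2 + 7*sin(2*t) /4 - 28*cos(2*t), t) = 7*(t^3/2 - 5*t^2 + t/4 - 2)*sin(2*t) + C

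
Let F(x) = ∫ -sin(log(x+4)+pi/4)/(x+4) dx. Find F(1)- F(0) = cos(pi/4 + log(5)) - cos(pi/4 + log(4))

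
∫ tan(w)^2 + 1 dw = tan(w) + C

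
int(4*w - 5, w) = 2*w^2 - 5*w + C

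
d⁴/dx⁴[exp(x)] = exp(x)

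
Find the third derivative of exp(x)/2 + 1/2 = exp(x)/2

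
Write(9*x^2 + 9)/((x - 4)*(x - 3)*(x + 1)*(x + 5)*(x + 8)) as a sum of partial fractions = 65/(308*(x + 8)) - 13/(48*(x + 5)) + 9/(280*(x + 1)) - 45/(176*(x - 3)) + 17/(60*(x - 4))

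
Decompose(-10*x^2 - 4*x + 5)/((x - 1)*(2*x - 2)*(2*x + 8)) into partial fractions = -139/(100*(x + 4)) - 111/(100*(x - 1)) - 9/(20*(x - 1)^2)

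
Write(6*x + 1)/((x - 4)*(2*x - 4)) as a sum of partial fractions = -13/(4*(x - 2)) + 25/(4*(x - 4))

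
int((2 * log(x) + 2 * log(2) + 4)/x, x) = (log(2*x) + 2)^2 + C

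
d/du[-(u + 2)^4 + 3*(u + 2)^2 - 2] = -4*u^3 - 24*u^2 - 42*u - 20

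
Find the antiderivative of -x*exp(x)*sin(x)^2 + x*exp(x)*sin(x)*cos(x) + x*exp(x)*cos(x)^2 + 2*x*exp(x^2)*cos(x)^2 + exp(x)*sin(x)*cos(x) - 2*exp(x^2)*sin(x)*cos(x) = x*exp(x)*sin(2*x)/2 + exp(x^2)*cos(2*x)/2 + exp(x^2)/2 + C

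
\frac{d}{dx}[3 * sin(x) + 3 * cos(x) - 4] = -3*sin(x) + 3*cos(x)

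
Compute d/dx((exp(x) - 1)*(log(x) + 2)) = (x*exp(x)*log(x) + 2*x*exp(x) + exp(x) - 1)/x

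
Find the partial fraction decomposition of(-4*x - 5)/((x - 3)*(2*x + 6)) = -7/(12*(x + 3)) - 17/(12*(x - 3))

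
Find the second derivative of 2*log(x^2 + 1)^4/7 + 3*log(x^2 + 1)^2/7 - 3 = (-16*x^2*log(x^2 + 1)^3 + 96*x^2*log(x^2 + 1)^2 - 12*x^2*log(x^2 + 1) + 24*x^2 + 16*log(x^2 + 1)^3 + 12*log(x^2 + 1))/(7*x^4 + 14*x^2 + 7)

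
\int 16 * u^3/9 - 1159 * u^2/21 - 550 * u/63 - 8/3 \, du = 4*u^4/9 - 1159*u^3/63 - 275*u^2/63 - 8*u/3 + C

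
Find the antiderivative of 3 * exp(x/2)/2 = 3*exp(x/2) + C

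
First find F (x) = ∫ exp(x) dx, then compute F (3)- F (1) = -E + exp(3)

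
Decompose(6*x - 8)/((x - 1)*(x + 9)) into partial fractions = 31/(5*(x + 9)) - 1/(5*(x - 1))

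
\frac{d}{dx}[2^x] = 2^x*log(2)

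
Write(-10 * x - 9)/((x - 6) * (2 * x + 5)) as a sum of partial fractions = -32/(17*(2*x + 5)) - 69/(17*(x - 6))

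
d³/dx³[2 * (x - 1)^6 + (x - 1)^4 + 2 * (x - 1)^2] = 240*x^3 - 720*x^2 + 744*x - 264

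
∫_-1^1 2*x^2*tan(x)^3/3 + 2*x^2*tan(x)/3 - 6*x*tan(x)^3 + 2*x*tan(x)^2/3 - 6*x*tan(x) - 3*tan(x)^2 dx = -6*tan(1)^2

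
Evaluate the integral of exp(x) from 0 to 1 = -1 + E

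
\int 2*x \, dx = x^2 + C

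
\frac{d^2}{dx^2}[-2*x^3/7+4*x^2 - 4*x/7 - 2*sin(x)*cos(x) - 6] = -12*x/7 + 4*sin(2*x) + 8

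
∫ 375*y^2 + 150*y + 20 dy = 125*y^3 + 75*y^2 + 20*y + C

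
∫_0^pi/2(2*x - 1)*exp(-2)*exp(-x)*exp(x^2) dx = -exp(-2) + exp(-2 - pi/2 + pi^2/4)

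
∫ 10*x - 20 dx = 5*x^2 - 20*x + C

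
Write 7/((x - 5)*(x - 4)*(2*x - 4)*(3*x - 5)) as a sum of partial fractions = -27/(20*(3*x - 5)) + 7/(12*(x - 2)) - 1/(4*(x - 4)) + 7/(60*(x - 5))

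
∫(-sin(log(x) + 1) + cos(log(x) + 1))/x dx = sqrt(2)*sin(log(x) + pi/4 + 1) + C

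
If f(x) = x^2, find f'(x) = 2*x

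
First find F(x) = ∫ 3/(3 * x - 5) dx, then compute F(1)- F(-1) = -2*log(2)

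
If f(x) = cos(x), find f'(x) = -sin(x)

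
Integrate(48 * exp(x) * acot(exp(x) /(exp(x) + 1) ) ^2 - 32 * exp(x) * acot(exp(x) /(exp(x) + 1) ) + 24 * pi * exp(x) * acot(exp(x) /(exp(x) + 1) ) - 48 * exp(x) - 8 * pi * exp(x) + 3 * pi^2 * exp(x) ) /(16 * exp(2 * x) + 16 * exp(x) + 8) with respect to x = -(4*acot(exp(x)/(exp(x) + 1)) + pi)^3/32 + (4*acot(exp(x)/(exp(x) + 1)) + pi)^2/8 + 6*acot(exp(x)/(exp(x) + 1)) + C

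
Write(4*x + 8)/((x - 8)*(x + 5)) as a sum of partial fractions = 12/(13*(x + 5)) + 40/(13*(x - 8))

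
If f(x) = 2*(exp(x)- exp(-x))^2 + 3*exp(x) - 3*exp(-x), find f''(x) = (8*exp(4*x) + 3*exp(3*x) - 3*exp(x) + 8)*exp(-2*x)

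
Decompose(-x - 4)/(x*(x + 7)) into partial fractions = -3/(7*(x + 7)) - 4/(7*x)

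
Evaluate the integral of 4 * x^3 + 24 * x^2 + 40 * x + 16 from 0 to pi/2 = -4 + (-2 + (pi/2 + 2)^2)^2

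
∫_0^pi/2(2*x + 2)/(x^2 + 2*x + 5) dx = -log(5) + log(4 + (1 + pi/2)^2)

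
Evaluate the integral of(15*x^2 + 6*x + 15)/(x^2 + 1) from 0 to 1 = 3*log(2) + 15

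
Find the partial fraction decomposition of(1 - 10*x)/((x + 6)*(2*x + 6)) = -61/(6*(x + 6)) + 31/(6*(x + 3))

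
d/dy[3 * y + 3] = 3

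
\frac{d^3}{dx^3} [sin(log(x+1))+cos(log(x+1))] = 2*(sin(log(x + 1)) + 2*cos(log(x + 1)))/(x^3 + 3*x^2 + 3*x + 1)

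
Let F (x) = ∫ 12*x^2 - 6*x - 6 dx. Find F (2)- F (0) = 8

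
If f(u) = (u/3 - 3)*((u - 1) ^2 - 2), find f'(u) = u^2 - 22*u/3 + 17/3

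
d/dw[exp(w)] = exp(w)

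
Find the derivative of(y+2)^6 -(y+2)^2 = 6*y^5 + 60*y^4 + 240*y^3 + 480*y^2 + 478*y + 188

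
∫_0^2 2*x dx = 4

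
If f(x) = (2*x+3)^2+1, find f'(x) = 8*x + 12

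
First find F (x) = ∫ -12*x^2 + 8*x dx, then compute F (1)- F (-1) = -8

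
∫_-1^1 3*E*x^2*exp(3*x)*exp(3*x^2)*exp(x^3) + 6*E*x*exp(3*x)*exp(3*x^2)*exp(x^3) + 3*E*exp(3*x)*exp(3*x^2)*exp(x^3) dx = -1 + exp(8)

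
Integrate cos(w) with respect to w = sin(w) + C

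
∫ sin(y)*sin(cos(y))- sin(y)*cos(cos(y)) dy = sqrt(2)*sin(cos(y) + pi/4) + C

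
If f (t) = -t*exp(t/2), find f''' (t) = -t*exp(t/2)/8 - 3*exp(t/2)/4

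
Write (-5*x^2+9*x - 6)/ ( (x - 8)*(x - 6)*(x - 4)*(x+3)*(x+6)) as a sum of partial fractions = -1/(21*(x + 6)) + 26/(693*(x + 3)) - 5/(56*(x - 4)) + 11/(36*(x - 6)) - 127/(616*(x - 8))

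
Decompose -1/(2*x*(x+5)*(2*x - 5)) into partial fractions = -2/(75*(2*x - 5)) - 1/(150*(x + 5)) + 1/(50*x)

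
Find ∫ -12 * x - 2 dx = -6*x^2 - 2*x + C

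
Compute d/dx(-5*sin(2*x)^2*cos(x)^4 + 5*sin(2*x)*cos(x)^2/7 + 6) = -5*(1 - cos(4*x))/14 - 5*(cos(2*x) + 1)^2*sin(4*x)/2 + 80*sin(x)^3*cos(x)^5 + 10*cos(x)^2*cos(2*x)/7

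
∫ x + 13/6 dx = x^2/2 + 13*x/6 + C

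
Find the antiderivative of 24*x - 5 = 12*x^2 - 5*x + C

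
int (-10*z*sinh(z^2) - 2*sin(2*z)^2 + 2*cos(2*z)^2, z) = sin(4*z)/2 - 5*cosh(z^2) + C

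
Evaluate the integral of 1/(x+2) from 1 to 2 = -log(6) + log(8)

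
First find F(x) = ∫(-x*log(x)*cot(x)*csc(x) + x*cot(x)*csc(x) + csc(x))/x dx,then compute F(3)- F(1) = (-1 + log(3))*csc(3) + csc(1)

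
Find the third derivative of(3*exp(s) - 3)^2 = 72*exp(2*s) - 18*exp(s)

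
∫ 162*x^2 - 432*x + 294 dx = 54*x^3 - 216*x^2 + 294*x + C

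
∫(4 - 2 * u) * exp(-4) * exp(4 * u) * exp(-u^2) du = exp(-(u - 2)^2) + C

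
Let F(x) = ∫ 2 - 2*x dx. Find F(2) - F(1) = -1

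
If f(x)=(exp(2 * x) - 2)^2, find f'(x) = 4*exp(4*x) - 8*exp(2*x)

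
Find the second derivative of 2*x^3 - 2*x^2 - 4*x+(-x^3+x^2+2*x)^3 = -72*x^7 + 168*x^6 + 126*x^5 - 330*x^4 - 120*x^3 + 144*x^2 + 60*x - 4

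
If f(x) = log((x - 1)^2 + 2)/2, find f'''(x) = (2*x^3 - 6*x^2 - 6*x + 10)/(x^6 - 6*x^5 + 21*x^4 - 44*x^3 + 63*x^2 - 54*x + 27)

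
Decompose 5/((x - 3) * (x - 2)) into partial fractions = -5/(x - 2) + 5/(x - 3)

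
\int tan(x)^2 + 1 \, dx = tan(x) + C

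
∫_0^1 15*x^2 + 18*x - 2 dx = 12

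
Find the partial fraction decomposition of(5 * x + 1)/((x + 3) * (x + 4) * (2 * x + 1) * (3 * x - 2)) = 117/(1078*(3*x - 2)) + 12/(245*(2*x + 1)) + 19/(98*(x + 4)) - 14/(55*(x + 3))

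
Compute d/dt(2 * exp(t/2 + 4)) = exp(t/2 + 4)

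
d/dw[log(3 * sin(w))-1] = 1/tan(w)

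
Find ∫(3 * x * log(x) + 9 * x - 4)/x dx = (3*x - 4)*(log(x) + 2) + C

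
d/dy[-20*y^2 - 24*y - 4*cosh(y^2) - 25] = -8*y*sinh(y^2) - 40*y - 24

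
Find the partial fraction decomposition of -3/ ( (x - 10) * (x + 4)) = 3/(14*(x + 4)) - 3/(14*(x - 10))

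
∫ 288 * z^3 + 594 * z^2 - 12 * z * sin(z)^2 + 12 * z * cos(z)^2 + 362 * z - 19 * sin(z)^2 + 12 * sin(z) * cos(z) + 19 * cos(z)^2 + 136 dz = (6*z + 19/2)*(12*z^3 + 14*z^2 + 8*z + sin(2*z) + 10) + C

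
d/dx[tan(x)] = cos(x)^(-2)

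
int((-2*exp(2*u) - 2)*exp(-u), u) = -4*sinh(u) + C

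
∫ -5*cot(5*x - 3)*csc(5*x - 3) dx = csc(5*x - 3) + C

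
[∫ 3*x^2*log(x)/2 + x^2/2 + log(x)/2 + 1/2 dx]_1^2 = 5*log(2)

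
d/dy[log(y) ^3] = 3*log(y)^2/y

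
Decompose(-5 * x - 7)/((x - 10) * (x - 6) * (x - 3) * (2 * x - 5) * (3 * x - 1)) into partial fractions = -27/(1972*(3*x - 1)) + 8/(35*(2*x - 5)) - 11/(84*(x - 3)) + 37/(1428*(x - 6)) - 19/(4060*(x - 10))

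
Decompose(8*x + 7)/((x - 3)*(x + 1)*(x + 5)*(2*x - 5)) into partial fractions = -72/(35*(2*x - 5)) + 11/(160*(x + 5)) - 1/(112*(x + 1)) + 31/(32*(x - 3))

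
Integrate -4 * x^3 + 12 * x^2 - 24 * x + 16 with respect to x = -x^4 + 4*x^3 - 12*x^2 + 16*x + C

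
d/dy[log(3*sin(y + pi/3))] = 1/tan(y + pi/3)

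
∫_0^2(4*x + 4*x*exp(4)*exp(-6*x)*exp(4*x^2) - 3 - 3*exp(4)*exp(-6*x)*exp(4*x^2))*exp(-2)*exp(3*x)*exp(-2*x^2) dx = -exp(2) - exp(-4) + exp(-2) + exp(4)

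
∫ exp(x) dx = exp(x) + C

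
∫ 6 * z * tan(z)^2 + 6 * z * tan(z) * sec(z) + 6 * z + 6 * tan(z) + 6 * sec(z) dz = 6*z*(tan(z) + sec(z)) + C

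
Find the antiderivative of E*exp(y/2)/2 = exp(y/2 + 1) + C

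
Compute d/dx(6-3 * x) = -3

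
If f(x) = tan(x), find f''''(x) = 24*tan(x)^5 + 40*tan(x)^3 + 16*tan(x)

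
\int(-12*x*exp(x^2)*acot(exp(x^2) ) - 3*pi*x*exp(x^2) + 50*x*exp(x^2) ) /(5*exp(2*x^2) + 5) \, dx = 3*(4*acot(exp(x^2)) + pi)^2/80 - 5*acot(exp(x^2)) + C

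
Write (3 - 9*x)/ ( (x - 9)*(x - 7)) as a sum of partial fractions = 30/(x - 7) - 39/(x - 9)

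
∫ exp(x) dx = exp(x) + C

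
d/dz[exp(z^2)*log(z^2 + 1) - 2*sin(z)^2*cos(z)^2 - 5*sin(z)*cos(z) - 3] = (2*z^3*exp(z^2)*log(z^2 + 1) - z^2*sin(4*z) - 5*z^2*cos(2*z) + 2*z*exp(z^2)*log(z^2 + 1) + 2*z*exp(z^2) - sin(4*z) - 5*cos(2*z))/(z^2 + 1)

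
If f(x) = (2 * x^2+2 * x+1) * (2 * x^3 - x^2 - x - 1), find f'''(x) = 240*x^2 + 48*x - 12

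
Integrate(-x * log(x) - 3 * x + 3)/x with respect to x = -(x - 3)*(log(x) + 2) + C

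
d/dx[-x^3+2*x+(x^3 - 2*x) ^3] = 9*x^8 - 42*x^6 + 60*x^4 - 27*x^2 + 2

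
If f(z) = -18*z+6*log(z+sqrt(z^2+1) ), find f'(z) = (-18*z^2 - 18*z*sqrt(z^2 + 1) + 6*z + 6*sqrt(z^2 + 1) - 18)/(z^2 + z*sqrt(z^2 + 1) + 1)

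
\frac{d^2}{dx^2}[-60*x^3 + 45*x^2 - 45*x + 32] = 90 - 360*x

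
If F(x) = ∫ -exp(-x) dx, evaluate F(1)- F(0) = -1 + exp(-1)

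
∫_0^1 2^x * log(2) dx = 1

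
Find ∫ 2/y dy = 2*log(3*y) + C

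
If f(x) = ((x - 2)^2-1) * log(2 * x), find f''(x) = (2*x^2*log(x) + 2*x^2*log(2) + 3*x^2 - 4*x - 3)/x^2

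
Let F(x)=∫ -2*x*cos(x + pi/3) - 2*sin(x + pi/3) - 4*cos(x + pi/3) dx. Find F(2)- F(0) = -8*sin(pi/3 + 2) + 2*sqrt(3)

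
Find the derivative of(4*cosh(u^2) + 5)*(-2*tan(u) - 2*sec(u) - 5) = -16*u*tan(u)*sinh(u^2) - 40*u*sinh(u^2) - 16*u*sinh(u^2)/cos(u) - 8*sin(u)*cosh(u^2)/cos(u)^2 - 10*sin(u)/cos(u)^2 - 8*cosh(u^2)/cos(u)^2 - 10/cos(u)^2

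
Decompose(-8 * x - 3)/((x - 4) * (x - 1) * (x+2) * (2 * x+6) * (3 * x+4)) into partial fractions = 621/(2240*(3*x + 4)) + 3/(40*(x + 3)) - 13/(72*(x + 2)) + 11/(504*(x - 1)) - 5/(576*(x - 4))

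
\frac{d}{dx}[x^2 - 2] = 2*x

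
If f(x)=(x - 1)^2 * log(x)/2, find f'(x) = (2*x^2*log(x) + x^2 - 2*x*log(x) - 2*x + 1)/(2*x)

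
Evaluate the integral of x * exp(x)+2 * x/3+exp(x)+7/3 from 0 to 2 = 6 + 2*exp(2)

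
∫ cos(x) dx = sin(x) + C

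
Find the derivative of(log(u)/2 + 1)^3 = (3*log(u)^2 + 12*log(u) + 12)/(8*u)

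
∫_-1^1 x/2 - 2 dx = -4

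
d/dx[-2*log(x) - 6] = -2/x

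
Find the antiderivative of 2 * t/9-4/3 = t^2/9 - 4*t/3 + C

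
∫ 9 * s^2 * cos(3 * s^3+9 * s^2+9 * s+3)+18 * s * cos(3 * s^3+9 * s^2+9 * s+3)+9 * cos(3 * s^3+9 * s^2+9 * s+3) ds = sin(3*(s + 1)^3) + C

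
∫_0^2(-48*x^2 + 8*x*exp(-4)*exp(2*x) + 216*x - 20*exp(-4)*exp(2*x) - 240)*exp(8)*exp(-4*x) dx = -48*exp(8) - 8*exp(4)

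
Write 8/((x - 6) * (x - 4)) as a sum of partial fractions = -4/(x - 4) + 4/(x - 6)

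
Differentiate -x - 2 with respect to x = -1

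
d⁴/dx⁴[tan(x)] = 24*tan(x)^5 + 40*tan(x)^3 + 16*tan(x)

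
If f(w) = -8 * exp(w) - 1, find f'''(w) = -8*exp(w)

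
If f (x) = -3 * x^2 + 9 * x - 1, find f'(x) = 9 - 6*x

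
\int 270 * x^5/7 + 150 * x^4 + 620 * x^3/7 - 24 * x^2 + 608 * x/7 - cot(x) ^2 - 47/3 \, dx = 45*x^6/7 + 30*x^5 + 155*x^4/7 - 8*x^3 + 304*x^2/7 - 44*x/3 + cot(x) + C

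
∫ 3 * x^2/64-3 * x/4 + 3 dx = x^3/64 - 3*x^2/8 + 3*x + C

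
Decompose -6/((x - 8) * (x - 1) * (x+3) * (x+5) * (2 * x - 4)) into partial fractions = -1/(364*(x + 5)) + 3/(440*(x + 3)) - 1/(56*(x - 1)) + 1/(70*(x - 2)) - 1/(2002*(x - 8))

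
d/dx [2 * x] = 2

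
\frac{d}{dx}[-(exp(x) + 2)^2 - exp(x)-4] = -2*exp(2*x) - 5*exp(x)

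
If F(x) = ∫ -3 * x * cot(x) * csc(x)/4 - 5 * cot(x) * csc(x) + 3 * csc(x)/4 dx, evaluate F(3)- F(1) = -23*csc(1)/4 + 29*csc(3)/4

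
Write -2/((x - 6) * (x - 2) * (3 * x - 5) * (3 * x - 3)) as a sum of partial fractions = -9/(13*(3*x - 5)) + 1/(15*(x - 1)) + 1/(6*(x - 2)) - 1/(390*(x - 6))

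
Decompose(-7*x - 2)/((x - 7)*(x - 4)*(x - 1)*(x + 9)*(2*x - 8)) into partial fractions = 61/(54080*(x + 9)) + 1/(120*(x - 1)) + 61/(3042*(x - 4)) + 5/(39*(x - 4)^2) - 17/(576*(x - 7))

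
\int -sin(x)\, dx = cos(x) + C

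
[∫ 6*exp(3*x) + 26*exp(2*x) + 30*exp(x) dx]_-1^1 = -2*(exp(-1) + 2)^3 - (exp(-1) + 2)^2 - 2*exp(-1) + 2*E + (2 + E)^2 + 2*(2 + E)^3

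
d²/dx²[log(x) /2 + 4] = -1/(2*x^2)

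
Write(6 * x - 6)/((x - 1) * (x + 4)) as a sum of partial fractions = 6/(x + 4)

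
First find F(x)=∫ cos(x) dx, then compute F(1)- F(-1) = 2*sin(1)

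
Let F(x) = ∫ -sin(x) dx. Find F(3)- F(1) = cos(3) - cos(1)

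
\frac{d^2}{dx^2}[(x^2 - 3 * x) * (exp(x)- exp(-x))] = (x^2*exp(2*x) - x^2 + x*exp(2*x) + 7*x - 4*exp(2*x) - 8)*exp(-x)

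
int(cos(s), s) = sin(s) + C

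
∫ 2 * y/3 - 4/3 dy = y^2/3 - 4*y/3 + C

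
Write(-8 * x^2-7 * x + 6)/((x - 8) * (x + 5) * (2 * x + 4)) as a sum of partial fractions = -53/(26*(x + 5)) + 1/(5*(x + 2)) - 281/(130*(x - 8))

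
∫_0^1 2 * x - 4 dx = -3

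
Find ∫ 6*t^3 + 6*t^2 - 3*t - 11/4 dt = 3*t^4/2 + 2*t^3 - 3*t^2/2 - 11*t/4 + C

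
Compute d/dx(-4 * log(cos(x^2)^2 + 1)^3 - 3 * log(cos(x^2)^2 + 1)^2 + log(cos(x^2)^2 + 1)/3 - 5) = (144*x*log(cos(x^2)^2 + 1)^2*sin(x^2)*cos(x^2) + 72*x*log(cos(x^2)^2 + 1)*sin(x^2)*cos(x^2) - 4*x*sin(x^2)*cos(x^2))/(3*cos(x^2)^2 + 3)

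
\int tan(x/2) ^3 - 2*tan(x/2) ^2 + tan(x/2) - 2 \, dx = (tan(x/2) - 2)^2 + C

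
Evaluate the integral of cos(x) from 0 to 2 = sin(2)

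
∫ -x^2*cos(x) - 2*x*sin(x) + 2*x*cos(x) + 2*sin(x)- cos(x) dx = -(x - 1)^2*sin(x) + C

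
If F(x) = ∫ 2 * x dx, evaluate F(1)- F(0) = 1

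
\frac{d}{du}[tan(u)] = cos(u)^(-2)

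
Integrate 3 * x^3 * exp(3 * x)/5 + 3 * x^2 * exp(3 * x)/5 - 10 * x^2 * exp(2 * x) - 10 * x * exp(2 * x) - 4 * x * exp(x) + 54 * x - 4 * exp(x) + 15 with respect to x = x*(x^2*exp(3*x) - 25*x*exp(2*x) + 135*x - 20*exp(x) + 75)/5 + C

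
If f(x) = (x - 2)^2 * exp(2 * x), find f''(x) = 4*x^2*exp(2*x) - 8*x*exp(2*x) + 2*exp(2*x)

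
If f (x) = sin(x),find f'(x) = cos(x)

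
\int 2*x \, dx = x^2 + C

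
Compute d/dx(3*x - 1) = 3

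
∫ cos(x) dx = sin(x) + C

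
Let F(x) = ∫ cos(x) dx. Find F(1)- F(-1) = 2*sin(1)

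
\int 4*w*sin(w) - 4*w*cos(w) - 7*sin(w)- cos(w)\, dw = -sqrt(2)*(4*w - 3)*sin(w + pi/4) + C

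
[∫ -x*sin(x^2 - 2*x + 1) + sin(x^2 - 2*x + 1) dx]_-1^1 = 1/2 - cos(4)/2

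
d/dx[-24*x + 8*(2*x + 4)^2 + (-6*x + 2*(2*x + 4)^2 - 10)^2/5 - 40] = 256*x^3/5 + 1248*x^2/5 + 2376*x/5 + 1664/5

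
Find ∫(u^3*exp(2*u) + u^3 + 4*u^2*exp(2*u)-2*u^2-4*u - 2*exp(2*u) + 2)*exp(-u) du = 2*u*(u^2 + u - 2)*sinh(u) + C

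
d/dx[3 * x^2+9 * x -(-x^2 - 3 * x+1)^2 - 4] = -4*x^3 - 18*x^2 - 8*x + 15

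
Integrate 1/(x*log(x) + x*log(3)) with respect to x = log(log(3*x)) + C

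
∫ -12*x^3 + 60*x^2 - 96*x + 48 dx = -3*x^4 + 20*x^3 - 48*x^2 + 48*x + C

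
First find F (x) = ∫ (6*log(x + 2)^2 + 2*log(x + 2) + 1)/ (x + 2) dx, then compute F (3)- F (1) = -2*log(3)^3 - log(3)^2 - log(3) + log(5) + log(5)^2 + 2*log(5)^3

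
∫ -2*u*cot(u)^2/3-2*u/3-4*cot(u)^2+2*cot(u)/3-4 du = (2*u/3 + 4)*cot(u) + C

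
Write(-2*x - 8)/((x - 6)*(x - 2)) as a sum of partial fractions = 3/(x - 2) - 5/(x - 6)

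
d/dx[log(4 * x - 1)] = 4/(4*x - 1)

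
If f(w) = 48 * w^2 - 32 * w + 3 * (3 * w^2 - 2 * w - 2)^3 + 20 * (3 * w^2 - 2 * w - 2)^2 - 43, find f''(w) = 2430*w^4 - 3240*w^3 + 1512*w^2 - 288*w - 152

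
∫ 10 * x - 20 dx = 5*x^2 - 20*x + C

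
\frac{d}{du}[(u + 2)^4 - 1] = 4*u^3 + 24*u^2 + 48*u + 32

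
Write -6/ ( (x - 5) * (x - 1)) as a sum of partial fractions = 3/(2*(x - 1)) - 3/(2*(x - 5))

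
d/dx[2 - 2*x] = -2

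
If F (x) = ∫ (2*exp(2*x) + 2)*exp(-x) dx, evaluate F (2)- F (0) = -2*exp(-2) + 2*exp(2)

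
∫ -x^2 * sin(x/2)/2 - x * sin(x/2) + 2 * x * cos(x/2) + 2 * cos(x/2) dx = x*(x + 2)*cos(x/2) + C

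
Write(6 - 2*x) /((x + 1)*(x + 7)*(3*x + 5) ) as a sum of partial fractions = -21/(8*(3*x + 5)) + 5/(24*(x + 7)) + 2/(3*(x + 1))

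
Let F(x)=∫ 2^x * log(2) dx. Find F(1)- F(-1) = 3/2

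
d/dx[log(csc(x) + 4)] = -cot(x)*csc(x)/(csc(x) + 4)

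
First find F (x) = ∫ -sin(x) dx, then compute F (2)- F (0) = -1 + cos(2)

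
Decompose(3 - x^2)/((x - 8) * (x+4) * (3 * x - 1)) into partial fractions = -2/(23*(3*x - 1)) - 1/(12*(x + 4)) - 61/(276*(x - 8))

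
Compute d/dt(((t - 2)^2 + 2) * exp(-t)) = (-t^2 + 6*t - 10)*exp(-t)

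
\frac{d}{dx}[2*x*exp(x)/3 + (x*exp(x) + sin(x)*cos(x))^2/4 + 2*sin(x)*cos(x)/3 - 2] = x^2*exp(2*x)/2 + x*exp(2*x)/2 + x*exp(x)*sin(x)*cos(x)/2 + x*exp(x)*cos(x)^2 + x*exp(x)/6 + exp(x)*sin(x)*cos(x)/2 + 2*exp(x)/3 + sin(x)*cos(x)^3 - sin(x)*cos(x)/2 + 4*cos(x)^2/3 - 2/3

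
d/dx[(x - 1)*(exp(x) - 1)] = x*exp(x) - 1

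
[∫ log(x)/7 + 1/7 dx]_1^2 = 2*log(2)/7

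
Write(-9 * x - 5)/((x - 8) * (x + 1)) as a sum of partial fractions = -4/(9*(x + 1)) - 77/(9*(x - 8))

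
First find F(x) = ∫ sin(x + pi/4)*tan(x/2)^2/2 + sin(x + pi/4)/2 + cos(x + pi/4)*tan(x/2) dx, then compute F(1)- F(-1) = sqrt(2)*cos(1)*tan(1/2)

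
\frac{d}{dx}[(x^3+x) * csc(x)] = (-x^3*cos(x)/sin(x) + 3*x^2 - x*cos(x)/sin(x) + 1)/sin(x)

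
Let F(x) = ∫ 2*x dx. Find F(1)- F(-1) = 0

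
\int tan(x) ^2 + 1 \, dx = tan(x) + C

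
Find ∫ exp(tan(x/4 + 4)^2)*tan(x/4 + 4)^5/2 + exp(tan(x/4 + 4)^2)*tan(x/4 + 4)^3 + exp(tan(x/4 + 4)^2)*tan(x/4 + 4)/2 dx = exp(tan(x/4 + 4)^2)*tan(x/4 + 4)^2 + C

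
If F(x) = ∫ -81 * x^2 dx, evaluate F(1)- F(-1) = -54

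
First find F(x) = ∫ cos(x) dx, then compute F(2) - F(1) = -sin(1) + sin(2)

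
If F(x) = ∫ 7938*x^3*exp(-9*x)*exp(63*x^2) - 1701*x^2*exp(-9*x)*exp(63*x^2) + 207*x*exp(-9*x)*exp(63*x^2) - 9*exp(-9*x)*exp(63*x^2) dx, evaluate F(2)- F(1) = -54*exp(54) + 234*exp(234)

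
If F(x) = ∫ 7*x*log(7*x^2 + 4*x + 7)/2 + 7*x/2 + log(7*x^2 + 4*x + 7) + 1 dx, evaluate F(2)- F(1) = -9*log(18)/2 + 43*log(43)/4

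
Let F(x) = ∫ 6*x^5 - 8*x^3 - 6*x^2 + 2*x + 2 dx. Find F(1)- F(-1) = 0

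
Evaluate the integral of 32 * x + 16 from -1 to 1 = 32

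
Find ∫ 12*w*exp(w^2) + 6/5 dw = 6*w/5 + 6*exp(w^2) + C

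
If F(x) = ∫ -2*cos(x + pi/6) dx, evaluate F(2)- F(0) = 1 - 2*sin(pi/6 + 2)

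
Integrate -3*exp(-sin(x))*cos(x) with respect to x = 3*exp(-sin(x)) + C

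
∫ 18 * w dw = 9*w^2 + C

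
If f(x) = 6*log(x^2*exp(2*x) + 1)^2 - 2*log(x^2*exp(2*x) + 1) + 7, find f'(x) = (24*x^2*exp(2*x)*log(x^2*exp(2*x) + 1) - 4*x^2*exp(2*x) + 24*x*exp(2*x)*log(x^2*exp(2*x) + 1) - 4*x*exp(2*x))/(x^2*exp(2*x) + 1)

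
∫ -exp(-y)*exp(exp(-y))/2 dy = exp(exp(-y))/2 + C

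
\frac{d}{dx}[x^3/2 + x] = 3*x^2/2 + 1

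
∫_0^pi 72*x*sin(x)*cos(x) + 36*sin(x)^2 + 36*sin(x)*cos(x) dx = 0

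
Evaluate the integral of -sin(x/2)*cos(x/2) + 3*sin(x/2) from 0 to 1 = -4 + (-3 + cos(1/2))^2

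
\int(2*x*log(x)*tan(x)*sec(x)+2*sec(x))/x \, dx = 2*log(x)*sec(x) + C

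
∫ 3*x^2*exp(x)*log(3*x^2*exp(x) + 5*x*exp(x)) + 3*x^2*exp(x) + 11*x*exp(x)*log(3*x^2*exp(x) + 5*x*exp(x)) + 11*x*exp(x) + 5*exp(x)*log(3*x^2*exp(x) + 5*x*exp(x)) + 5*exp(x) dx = x*(3*x + 5)*exp(x)*log(x*(3*x + 5)*exp(x)) + C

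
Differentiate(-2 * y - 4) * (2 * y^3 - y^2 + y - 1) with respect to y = -16*y^3 - 18*y^2 + 4*y - 2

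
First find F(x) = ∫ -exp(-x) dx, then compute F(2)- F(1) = -exp(-1) + exp(-2)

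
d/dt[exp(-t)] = -exp(-t)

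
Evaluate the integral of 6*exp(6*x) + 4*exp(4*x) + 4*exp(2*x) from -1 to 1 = -2*exp(-2) - exp(-4) - exp(-6) + 2*exp(2) + exp(4) + exp(6)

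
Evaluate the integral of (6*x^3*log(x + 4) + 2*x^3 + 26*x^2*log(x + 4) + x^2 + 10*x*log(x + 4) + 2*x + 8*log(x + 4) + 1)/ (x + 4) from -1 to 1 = 2*log(3) + 6*log(5)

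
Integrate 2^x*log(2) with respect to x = 2^x + C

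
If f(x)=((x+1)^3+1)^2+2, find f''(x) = 30*x^4 + 120*x^3 + 180*x^2 + 132*x + 42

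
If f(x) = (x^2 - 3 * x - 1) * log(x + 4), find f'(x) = (2*x^2*log(x + 4) + x^2 + 5*x*log(x + 4) - 3*x - 12*log(x + 4) - 1)/(x + 4)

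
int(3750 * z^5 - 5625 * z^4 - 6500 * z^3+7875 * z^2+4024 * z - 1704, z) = 625*z^6 - 1125*z^5 - 1625*z^4 + 2625*z^3 + 2012*z^2 - 1704*z + C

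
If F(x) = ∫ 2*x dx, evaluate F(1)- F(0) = 1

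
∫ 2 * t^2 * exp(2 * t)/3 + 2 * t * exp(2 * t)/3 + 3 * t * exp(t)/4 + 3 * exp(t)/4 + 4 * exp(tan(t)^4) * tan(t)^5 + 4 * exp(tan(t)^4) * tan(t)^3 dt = t^2*exp(2*t)/3 + 3*t*exp(t)/4 + exp(tan(t)^4) + C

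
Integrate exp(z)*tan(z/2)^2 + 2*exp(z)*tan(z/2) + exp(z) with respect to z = 2*exp(z)*tan(z/2) + C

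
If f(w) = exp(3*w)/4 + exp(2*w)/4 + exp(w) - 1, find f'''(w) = 27*exp(3*w)/4 + 2*exp(2*w) + exp(w)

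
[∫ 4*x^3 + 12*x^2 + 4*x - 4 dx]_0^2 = 48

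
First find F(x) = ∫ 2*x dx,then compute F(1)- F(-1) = 0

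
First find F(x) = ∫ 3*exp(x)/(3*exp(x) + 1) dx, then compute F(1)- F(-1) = -log(1 + 3*exp(-1)) + log(1 + 3*E)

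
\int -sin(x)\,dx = cos(x) + C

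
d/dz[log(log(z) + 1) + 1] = 1/(z*log(z) + z)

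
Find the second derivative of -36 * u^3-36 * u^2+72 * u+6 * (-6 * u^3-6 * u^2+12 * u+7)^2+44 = 6480*u^4 + 8640*u^3 - 7776*u^2 - 8424*u + 648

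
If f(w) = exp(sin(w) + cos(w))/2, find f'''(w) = (-sqrt(2)*sin(3*w + pi/4) - 6*cos(2*w) + sqrt(2)*cos(w + pi/4))*exp(sin(w))*exp(cos(w))/4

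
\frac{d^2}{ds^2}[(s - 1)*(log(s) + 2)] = (s + 1)/s^2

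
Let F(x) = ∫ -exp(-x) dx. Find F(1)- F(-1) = -E + exp(-1)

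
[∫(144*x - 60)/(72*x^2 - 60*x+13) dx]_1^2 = -log(50) + log(362)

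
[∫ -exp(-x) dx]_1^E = -exp(-1) + exp(-E)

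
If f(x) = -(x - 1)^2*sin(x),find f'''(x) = x^2*cos(x) + 6*x*sin(x) - 2*x*cos(x) - 6*sin(x) - 5*cos(x)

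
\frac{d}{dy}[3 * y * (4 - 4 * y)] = 12 - 24*y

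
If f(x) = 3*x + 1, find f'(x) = 3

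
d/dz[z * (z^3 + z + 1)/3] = 4*z^3/3 + 2*z/3 + 1/3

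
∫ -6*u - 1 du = -3*u^2 - u + C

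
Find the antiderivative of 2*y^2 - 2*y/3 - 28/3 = 2*y^3/3 - y^2/3 - 28*y/3 + C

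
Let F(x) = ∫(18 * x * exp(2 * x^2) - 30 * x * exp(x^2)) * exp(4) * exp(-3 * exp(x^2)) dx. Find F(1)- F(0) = -E + (4 - 3*E)*exp(4 - 3*E)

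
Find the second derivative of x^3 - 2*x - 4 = 6*x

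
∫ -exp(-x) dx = exp(-x) + C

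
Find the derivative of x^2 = 2*x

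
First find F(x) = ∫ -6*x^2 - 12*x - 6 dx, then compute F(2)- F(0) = -52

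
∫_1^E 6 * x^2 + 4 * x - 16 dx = 4 + (-4 + 2*E)*(-2 + exp(2) + 3*E)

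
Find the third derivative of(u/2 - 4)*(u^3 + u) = 12*u - 24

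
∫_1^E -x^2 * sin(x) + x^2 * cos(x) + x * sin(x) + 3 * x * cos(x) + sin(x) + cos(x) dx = (E + exp(2))*(cos(E) + sin(E)) - 2*sin(1) - 2*cos(1)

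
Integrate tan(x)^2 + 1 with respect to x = tan(x) + C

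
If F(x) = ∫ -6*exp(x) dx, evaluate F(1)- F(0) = 6 - 6*E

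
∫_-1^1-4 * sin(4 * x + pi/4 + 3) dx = -sin(pi/4 + 1) + cos(pi/4 + 7)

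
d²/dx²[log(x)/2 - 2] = -1/(2*x^2)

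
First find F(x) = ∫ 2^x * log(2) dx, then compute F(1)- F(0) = 1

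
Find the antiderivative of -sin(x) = cos(x) + C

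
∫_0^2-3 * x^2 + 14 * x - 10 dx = 0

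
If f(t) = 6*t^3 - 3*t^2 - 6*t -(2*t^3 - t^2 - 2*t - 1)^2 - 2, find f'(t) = -24*t^5 + 20*t^4 + 28*t^3 + 18*t^2 - 18*t - 10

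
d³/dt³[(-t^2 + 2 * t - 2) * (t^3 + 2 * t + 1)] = -60*t^2 + 48*t - 24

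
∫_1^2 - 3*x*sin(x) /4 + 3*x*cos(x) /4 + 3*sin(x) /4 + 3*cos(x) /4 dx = 3*sqrt(2)*(-sin(pi/4 + 1) + 2*sin(pi/4 + 2))/4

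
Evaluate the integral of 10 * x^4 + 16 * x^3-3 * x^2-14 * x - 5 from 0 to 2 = 82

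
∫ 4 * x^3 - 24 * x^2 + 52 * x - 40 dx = x^4 - 8*x^3 + 26*x^2 - 40*x + C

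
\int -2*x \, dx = -x^2 + C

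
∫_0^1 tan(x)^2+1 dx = tan(1)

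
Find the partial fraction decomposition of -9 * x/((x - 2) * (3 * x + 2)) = -9/(4*(3*x + 2)) - 9/(4*(x - 2))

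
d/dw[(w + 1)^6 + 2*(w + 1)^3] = 6*w^5 + 30*w^4 + 60*w^3 + 66*w^2 + 42*w + 12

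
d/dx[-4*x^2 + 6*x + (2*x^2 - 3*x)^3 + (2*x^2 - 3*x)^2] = 48*x^5 - 180*x^4 + 232*x^3 - 117*x^2 + 10*x + 6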